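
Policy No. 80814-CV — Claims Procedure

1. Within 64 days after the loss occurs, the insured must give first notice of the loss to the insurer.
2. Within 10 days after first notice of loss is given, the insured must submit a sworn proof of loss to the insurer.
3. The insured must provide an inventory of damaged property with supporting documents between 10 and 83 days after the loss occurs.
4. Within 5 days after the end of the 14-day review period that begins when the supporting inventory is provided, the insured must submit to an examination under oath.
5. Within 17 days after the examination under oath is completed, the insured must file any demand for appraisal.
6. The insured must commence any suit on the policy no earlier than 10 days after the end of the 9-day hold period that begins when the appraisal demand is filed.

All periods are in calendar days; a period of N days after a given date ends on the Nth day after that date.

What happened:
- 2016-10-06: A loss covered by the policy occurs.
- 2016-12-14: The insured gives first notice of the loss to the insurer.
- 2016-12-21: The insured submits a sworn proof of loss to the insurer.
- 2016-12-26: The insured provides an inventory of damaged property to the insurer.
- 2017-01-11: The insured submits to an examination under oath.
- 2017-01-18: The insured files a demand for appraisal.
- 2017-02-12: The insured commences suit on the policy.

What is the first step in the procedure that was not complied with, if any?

Step 1: 64 days after 2016-10-06 (when the loss occurs) is 2016-12-09; not done until 2016-12-14, 5 days after the deadline.
Later steps need not be reached.

Step 1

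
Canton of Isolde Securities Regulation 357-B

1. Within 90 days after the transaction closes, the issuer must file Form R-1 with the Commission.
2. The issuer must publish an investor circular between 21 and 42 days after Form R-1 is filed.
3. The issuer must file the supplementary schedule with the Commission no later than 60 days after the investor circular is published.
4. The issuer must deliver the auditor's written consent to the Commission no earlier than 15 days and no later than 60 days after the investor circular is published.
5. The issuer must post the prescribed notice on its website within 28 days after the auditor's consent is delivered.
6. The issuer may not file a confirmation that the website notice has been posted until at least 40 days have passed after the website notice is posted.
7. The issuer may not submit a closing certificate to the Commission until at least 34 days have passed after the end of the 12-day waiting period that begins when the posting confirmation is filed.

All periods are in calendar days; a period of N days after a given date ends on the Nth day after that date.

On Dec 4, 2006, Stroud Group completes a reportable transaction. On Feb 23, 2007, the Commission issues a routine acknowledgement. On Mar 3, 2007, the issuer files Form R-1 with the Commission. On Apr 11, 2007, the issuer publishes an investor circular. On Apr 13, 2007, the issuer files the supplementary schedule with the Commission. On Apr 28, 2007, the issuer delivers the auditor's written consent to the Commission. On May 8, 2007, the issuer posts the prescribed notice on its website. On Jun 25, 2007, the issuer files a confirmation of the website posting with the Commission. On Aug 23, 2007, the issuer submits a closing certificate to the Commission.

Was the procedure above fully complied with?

(1) due by Dec 4, 2006 + 90 days = Mar 4, 2007; Mar 3, 2007 is within that limit.
(2) the permitted window runs from Mar 3, 2007 + 21 = Mar 24, 2007 to Mar 3, 2007 + 42 = Apr 14, 2007; done Apr 11, 2007 — within the window.
(3) due by Apr 11, 2007 + 60 days = Jun 10, 2007; done Apr 13, 2007 — timely.
(4) the permitted window runs from Apr 11, 2007 + 15 = Apr 26, 2007 to Apr 11, 2007 + 60 = Jun 10, 2007; done Apr 28, 2007, which is between those dates.
(5) due by Apr 28, 2007 + 28 days = May 26, 2007; May 8, 2007 is within that limit.
(6) permitted from May 8, 2007 + 40 days = Jun 17, 2007 onward; Jun 25, 2007 is on or after that date.
(7) permitted from Jul 7, 2007 + 34 days = Aug 10, 2007 onward; done Aug 23, 2007, after the minimum wait.

Yes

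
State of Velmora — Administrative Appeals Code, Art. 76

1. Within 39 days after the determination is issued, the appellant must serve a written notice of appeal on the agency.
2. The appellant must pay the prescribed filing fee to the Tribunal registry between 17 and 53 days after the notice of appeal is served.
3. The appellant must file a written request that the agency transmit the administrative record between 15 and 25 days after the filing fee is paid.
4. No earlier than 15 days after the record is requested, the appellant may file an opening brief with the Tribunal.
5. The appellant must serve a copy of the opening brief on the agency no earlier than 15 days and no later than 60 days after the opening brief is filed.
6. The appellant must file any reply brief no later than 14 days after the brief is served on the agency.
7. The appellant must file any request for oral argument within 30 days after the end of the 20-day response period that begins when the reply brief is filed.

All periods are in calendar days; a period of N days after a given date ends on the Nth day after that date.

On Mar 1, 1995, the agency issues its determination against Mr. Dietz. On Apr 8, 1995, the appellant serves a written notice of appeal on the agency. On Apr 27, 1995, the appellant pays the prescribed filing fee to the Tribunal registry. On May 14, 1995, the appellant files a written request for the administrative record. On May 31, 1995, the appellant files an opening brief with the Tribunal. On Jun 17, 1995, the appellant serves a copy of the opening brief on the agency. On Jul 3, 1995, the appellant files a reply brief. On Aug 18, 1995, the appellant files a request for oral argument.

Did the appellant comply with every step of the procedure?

Step 1: 39 days after Mar 1, 1995 (when the determination is issued) is Apr 9, 1995; completed Apr 8, 1995, before the deadline.
Step 2: the window is 17–53 days after Apr 8, 1995 (when the notice of appeal is served), so Apr 25, 1995 through May 31, 1995; done Apr 27, 1995 — within the window.
Step 3: the window is 15–25 days after Apr 27, 1995 (when the filing fee is paid), so May 12, 1995 through May 22, 1995; done May 14, 1995, which is between those dates.
Step 4: the earliest permitted date is 15 days after May 14, 1995 (when the record is requested), i.e. May 29, 1995; done May 31, 1995 — permitted.
Step 5: the window is 15–60 days after May 31, 1995 (when the opening brief is filed), so Jun 15, 1995 through Jul 30, 1995; Jun 17, 1995 falls inside that range.
Step 6: 14 days after Jun 17, 1995 (when the brief is served on the agency) is Jul 1, 1995; done Jul 3, 1995 — 2 days late.
No need to go further; step 6 was not satisfied.

No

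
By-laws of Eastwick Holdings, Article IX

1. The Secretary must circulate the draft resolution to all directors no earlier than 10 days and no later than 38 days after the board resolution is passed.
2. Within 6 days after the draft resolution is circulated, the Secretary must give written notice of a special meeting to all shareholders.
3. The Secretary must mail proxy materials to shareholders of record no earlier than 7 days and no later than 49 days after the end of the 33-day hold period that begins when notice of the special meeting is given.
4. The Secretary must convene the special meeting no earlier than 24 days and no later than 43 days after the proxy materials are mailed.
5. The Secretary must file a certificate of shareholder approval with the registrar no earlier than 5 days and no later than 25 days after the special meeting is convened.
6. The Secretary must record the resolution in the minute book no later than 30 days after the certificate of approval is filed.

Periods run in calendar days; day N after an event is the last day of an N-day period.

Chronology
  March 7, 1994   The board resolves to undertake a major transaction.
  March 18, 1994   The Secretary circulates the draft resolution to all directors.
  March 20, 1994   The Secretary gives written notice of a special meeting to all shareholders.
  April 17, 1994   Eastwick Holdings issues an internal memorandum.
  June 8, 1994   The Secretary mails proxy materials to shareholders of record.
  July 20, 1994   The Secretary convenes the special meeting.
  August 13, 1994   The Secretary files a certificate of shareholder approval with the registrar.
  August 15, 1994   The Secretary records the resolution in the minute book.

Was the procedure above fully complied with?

Step 1: the window is 10–38 days after March 7, 1994 (when the board resolution is passed), so March 17, 1994 through April 14, 1994; March 18, 1994 falls inside that range.
Step 2: 6 days after March 18, 1994 (when the draft resolution is circulated) is March 24, 1994; done March 20, 1994 — timely.
Step 3: the window is 7–49 days after April 22, 1994 (end of the 33-day hold period, which began when notice of the special meeting is given on March 20, 1994), so April 29, 1994 through June 10, 1994; June 8, 1994 falls inside that range.
Step 4: the window is 24–43 days after June 8, 1994 (when the proxy materials are mailed), so July 2, 1994 through July 21, 1994; done July 20, 1994, which is between those dates.
Step 5: the window is 5–25 days after July 20, 1994 (when the special meeting is convened), so July 25, 1994 through August 14, 1994; done August 13, 1994 — within the window.
Step 6: 30 days after August 13, 1994 (when the certificate of approval is filed) is September 12, 1994; completed August 15, 1994, before the deadline.

Yes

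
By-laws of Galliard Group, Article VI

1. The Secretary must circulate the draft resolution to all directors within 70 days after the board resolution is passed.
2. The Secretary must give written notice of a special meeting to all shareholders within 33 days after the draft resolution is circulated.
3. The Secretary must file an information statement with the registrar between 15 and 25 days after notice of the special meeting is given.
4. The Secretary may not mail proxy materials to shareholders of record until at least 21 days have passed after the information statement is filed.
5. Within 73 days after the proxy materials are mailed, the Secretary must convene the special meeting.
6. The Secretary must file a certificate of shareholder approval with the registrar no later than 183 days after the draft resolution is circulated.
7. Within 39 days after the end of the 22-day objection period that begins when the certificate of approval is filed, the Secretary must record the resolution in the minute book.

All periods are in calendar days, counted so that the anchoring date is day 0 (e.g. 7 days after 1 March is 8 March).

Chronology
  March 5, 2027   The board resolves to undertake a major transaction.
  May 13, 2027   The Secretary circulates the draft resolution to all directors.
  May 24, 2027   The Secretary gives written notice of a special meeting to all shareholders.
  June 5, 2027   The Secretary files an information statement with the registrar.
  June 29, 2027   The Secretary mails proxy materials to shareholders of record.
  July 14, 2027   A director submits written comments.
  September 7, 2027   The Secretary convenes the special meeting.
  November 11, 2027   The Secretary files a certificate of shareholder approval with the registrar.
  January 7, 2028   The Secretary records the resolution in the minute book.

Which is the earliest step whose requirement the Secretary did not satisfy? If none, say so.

Step 1 — counting 70 days from March 5, 2027 (when the board resolution is passed) gives a deadline of May 14, 2027; done May 13, 2027 — timely.
Step 2 — counting 33 days from May 13, 2027 (when the draft resolution is circulated) gives a deadline of June 15, 2027; done May 24, 2027 — timely.
Step 3 — 15 and 25 days from May 24, 2027 (when notice of the special meeting is given) are June 8, 2027 and June 18, 2027 respectively; done June 5, 2027 — 3 days before the window opened.

Step 3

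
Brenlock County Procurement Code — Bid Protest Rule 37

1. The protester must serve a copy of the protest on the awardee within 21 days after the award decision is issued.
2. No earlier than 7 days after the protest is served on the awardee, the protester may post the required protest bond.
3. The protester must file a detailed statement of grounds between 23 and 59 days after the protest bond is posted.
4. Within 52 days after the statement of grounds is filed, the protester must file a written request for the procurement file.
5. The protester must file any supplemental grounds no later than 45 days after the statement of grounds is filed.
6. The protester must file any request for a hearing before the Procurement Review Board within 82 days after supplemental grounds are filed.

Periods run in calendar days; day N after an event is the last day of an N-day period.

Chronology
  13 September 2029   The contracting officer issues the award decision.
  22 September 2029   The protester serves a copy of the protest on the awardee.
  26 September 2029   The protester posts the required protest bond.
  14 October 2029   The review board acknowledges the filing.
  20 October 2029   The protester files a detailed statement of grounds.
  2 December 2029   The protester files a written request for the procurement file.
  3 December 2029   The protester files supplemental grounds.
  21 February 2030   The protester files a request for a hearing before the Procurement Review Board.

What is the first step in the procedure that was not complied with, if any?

Step 2

Step 1: 21 days after 13 September 2029 (when the award decision is issued) is 4 October 2029; done 22 September 2029 — timely.
Step 2: the earliest permitted date is 7 days after 22 September 2029 (when the protest is served on the awardee), i.e. 29 September 2029; acted on 26 September 2029, 3 days prematurely.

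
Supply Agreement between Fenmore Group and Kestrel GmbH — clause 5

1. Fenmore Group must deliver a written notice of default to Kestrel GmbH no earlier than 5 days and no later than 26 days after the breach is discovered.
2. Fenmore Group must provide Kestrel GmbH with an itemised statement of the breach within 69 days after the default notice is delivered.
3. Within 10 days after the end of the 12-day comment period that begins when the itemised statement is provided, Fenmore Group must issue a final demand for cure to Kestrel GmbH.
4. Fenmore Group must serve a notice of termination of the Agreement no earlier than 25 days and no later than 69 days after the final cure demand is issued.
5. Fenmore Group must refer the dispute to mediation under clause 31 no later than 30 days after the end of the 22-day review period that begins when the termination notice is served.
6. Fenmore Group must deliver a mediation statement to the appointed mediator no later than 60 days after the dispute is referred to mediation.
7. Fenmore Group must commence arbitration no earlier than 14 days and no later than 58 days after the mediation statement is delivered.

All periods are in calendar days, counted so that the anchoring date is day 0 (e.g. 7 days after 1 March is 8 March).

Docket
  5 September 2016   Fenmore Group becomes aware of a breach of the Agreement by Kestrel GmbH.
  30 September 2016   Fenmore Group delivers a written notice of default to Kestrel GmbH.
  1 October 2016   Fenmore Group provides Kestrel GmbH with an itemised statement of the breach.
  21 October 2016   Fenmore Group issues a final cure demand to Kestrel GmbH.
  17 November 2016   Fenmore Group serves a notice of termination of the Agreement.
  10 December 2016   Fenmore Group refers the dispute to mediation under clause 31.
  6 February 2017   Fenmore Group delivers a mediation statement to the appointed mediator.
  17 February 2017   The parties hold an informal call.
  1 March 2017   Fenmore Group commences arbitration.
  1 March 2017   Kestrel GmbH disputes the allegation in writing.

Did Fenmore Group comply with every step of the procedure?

(1) the permitted window runs from 5 September 2016 + 5 = 10 September 2016 to 5 September 2016 + 26 = 1 October 2016; 30 September 2016 falls inside that range.
(2) due by 30 September 2016 + 69 days = 8 December 2016; done 1 October 2016 — timely.
(3) due by 13 October 2016 + 10 days = 23 October 2016; done 21 October 2016 — timely.
(4) the permitted window runs from 21 October 2016 + 25 = 15 November 2016 to 21 October 2016 + 69 = 29 December 2016; done 17 November 2016, which is between those dates.
(5) due by 9 December 2016 + 30 days = 8 January 2017; done 10 December 2016 — timely.
(6) due by 10 December 2016 + 60 days = 8 February 2017; done 6 February 2017 — timely.
(7) the permitted window runs from 6 February 2017 + 14 = 20 February 2017 to 6 February 2017 + 58 = 5 April 2017; 1 March 2017 falls inside that range.

Yes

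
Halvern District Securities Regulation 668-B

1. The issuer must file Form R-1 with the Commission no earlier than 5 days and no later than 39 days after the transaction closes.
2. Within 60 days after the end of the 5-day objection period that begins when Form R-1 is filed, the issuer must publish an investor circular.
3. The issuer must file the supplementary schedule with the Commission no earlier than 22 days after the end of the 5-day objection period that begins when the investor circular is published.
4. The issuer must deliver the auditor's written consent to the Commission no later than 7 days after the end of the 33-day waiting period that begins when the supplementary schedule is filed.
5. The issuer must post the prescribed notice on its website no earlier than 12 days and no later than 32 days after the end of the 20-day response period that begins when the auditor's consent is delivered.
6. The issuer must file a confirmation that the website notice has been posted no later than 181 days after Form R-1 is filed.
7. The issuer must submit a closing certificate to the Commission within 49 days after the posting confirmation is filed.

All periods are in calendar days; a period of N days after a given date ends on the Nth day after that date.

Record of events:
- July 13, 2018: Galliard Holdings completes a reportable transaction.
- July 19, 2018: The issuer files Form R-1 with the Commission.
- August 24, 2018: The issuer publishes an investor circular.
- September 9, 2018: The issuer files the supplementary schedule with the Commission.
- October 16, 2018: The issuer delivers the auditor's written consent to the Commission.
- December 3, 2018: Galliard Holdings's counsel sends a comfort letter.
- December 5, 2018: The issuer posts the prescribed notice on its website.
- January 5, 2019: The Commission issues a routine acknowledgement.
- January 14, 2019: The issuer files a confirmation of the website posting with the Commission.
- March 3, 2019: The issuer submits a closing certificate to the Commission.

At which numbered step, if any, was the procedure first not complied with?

Step 1: the window is 5–39 days after July 13, 2018 (when the transaction closes), so July 18, 2018 through August 21, 2018; done July 19, 2018 — within the window.
Step 2: 60 days after July 24, 2018 (end of the 5-day objection period, which began when Form R-1 is filed on July 19, 2018) is September 22, 2018; completed August 24, 2018, before the deadline.
Step 3: the earliest permitted date is 22 days after August 29, 2018 (end of the 5-day objection period, which began when the investor circular is published on August 24, 2018), i.e. September 20, 2018; September 9, 2018 is 11 days before the earliest permitted date.

Step 3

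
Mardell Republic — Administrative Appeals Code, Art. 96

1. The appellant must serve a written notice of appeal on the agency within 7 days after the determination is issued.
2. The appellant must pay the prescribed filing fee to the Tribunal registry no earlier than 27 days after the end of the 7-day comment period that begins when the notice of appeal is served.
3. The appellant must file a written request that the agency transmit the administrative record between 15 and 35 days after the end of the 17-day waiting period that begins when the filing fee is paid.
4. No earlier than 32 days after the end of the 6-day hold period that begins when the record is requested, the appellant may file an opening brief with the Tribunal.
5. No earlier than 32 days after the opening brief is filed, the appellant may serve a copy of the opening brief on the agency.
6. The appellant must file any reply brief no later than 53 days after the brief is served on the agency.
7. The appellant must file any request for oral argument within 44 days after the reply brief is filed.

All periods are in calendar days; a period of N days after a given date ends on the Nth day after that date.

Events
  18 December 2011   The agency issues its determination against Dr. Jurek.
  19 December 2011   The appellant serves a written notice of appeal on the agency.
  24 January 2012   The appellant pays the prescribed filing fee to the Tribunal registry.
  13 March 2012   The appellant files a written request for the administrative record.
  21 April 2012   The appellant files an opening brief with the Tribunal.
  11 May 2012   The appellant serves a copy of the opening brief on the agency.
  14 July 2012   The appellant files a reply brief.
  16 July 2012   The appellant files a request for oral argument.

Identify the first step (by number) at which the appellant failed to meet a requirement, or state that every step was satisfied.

Step 1: 7 days after 18 December 2011 (when the determination is issued) is 25 December 2011; completed 19 December 2011, before the deadline.
Step 2: the earliest permitted date is 27 days after 26 December 2011 (end of the 7-day comment period, which began when the notice of appeal is served on 19 December 2011), i.e. 22 January 2012; done 24 January 2012, after the minimum wait.
Step 3: the window is 15–35 days after 10 February 2012 (end of the 17-day waiting period, which began when the filing fee is paid on 24 January 2012), so 25 February 2012 through 16 March 2012; done 13 March 2012, which is between those dates.
Step 4: the earliest permitted date is 32 days after 19 March 2012 (end of the 6-day hold period, which began when the record is requested on 13 March 2012), i.e. 20 April 2012; done 21 April 2012, after the minimum wait.
Step 5: the earliest permitted date is 32 days after 21 April 2012 (when the opening brief is filed), i.e. 23 May 2012; 11 May 2012 is 12 days before the earliest permitted date.

Step 5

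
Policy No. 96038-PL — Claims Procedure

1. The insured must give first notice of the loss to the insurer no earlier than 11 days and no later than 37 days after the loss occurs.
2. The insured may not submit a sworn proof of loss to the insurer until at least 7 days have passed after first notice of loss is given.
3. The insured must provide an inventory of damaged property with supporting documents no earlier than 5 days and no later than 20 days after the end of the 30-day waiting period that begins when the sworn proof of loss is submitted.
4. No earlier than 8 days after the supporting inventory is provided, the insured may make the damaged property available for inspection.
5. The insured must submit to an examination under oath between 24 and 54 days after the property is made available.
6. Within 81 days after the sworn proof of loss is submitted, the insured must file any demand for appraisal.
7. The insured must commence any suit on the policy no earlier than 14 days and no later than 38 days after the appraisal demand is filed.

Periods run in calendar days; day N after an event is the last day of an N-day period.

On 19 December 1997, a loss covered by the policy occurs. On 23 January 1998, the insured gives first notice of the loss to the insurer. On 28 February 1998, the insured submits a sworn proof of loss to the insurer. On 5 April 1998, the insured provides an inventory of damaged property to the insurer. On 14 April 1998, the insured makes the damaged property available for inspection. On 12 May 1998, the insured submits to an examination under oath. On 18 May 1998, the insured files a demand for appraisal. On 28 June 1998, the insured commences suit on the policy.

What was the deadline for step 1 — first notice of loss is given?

25 January 1998

Step 1 runs from 19 December 1997, when the loss occurs. The window is 11–37 days after 19 December 1997; it closes on 25 January 1998.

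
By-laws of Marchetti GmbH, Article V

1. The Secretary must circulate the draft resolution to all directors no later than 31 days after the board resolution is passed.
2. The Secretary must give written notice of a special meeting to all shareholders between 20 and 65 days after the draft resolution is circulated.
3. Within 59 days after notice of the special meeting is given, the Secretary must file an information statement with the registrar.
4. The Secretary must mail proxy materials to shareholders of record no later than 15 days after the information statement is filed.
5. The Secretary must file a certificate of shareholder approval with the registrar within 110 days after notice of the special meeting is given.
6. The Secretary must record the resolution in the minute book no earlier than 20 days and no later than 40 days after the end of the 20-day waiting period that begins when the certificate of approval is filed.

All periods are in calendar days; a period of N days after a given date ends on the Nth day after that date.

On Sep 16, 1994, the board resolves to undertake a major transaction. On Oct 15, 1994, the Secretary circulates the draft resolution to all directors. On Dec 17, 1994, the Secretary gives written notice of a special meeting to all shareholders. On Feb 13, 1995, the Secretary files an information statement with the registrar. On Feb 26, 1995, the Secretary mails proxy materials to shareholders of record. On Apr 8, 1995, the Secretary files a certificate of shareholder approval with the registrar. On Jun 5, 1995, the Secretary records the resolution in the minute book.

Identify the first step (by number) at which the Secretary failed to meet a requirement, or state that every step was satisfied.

Step 1 — counting 31 days from Sep 16, 1994 (when the board resolution is passed) gives a deadline of Oct 17, 1994; done Oct 15, 1994 — timely.
Step 2 — 20 and 65 days from Oct 15, 1994 (when the draft resolution is circulated) are Nov 4, 1994 and Dec 19, 1994 respectively; done Dec 17, 1994, which is between those dates.
Step 3 — counting 59 days from Dec 17, 1994 (when notice of the special meeting is given) gives a deadline of Feb 14, 1995; completed Feb 13, 1995, before the deadline.
Step 4 — counting 15 days from Feb 13, 1995 (when the information statement is filed) gives a deadline of Feb 28, 1995; done Feb 26, 1995 — timely.
Step 5 — counting 110 days from Dec 17, 1994 (when notice of the special meeting is given) gives a deadline of Apr 6, 1995; done Apr 8, 1995 — 2 days late.

Step 5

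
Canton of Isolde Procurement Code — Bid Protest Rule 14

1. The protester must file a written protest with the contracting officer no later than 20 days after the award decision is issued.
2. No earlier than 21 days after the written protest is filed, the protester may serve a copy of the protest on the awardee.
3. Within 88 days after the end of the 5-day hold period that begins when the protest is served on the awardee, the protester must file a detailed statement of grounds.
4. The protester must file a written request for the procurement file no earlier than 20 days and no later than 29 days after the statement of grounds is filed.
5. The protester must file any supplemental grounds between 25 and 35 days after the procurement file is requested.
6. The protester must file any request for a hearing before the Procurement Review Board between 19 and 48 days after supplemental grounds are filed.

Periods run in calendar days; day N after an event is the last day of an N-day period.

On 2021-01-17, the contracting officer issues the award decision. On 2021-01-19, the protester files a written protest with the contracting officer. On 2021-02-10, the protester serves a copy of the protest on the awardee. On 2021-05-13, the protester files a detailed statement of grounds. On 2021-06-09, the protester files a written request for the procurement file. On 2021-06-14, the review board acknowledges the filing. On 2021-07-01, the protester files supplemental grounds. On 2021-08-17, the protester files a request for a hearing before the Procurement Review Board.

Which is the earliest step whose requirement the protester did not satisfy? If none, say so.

Step 5

Step 1 — counting 20 days from 2021-01-17 (when the award decision is issued) gives a deadline of 2021-02-06; 2021-01-19 is within that limit.
Step 2 — must wait 21 days from 2021-01-19 (when the written protest is filed), so not before 2021-02-09; done 2021-02-10, after the minimum wait.
Step 3 — counting 88 days from 2021-02-15 (end of the 5-day hold period, which began when the protest is served on the awardee on 2021-02-10) gives a deadline of 2021-05-14; 2021-05-13 is within that limit.
Step 4 — 20 and 29 days from 2021-05-13 (when the statement of grounds is filed) are 2021-06-02 and 2021-06-11 respectively; 2021-06-09 falls inside that range.
Step 5 — 25 and 35 days from 2021-06-09 (when the procurement file is requested) are 2021-07-04 and 2021-07-14 respectively; done 2021-07-01 — 3 days before the window opened.
Later steps need not be reached.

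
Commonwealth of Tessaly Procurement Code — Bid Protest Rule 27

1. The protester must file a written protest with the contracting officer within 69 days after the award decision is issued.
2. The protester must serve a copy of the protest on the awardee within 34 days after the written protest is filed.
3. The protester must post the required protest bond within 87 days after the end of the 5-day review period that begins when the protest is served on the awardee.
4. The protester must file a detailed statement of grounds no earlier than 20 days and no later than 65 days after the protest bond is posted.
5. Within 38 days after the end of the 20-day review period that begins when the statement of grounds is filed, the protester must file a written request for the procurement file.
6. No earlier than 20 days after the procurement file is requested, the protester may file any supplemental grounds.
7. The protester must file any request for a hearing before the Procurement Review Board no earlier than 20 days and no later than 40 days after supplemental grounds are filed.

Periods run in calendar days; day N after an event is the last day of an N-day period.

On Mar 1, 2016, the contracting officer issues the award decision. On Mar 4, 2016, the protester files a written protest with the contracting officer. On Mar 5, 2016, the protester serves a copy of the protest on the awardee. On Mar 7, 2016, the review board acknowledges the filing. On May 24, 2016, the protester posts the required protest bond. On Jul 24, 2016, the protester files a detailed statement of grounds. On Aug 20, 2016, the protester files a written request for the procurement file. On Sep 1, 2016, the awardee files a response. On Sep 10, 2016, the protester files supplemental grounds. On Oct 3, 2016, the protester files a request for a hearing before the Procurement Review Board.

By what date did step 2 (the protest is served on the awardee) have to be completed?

Apr 7, 2016

Step 2 runs from Mar 4, 2016, when the written protest is filed. 34 days after Mar 4, 2016 is Apr 7, 2016.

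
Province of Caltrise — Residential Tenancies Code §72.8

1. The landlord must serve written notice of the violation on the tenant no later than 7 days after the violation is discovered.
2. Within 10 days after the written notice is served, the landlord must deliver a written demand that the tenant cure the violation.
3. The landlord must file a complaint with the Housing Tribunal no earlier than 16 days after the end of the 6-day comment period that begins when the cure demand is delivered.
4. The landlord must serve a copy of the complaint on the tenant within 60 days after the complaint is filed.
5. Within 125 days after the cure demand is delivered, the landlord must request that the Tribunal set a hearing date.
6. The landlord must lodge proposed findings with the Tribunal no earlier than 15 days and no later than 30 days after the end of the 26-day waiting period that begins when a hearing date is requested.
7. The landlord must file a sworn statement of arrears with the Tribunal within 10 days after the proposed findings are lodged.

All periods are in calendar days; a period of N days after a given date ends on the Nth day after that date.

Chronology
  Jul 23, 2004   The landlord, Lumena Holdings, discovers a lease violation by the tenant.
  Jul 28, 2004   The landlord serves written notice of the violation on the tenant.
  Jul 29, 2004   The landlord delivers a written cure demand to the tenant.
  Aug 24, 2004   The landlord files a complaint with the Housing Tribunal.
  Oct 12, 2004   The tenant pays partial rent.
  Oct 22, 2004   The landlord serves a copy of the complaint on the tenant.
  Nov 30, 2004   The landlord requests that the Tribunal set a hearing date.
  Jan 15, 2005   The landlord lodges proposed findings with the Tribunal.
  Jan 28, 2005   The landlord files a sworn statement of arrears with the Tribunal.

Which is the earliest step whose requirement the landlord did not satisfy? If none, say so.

Step 7

(1) due by Jul 23, 2004 + 7 days = Jul 30, 2004; completed Jul 28, 2004, before the deadline.
(2) due by Jul 28, 2004 + 10 days = Aug 7, 2004; Jul 29, 2004 is within that limit.
(3) permitted from Aug 4, 2004 + 16 days = Aug 20, 2004 onward; done Aug 24, 2004 — permitted.
(4) due by Aug 24, 2004 + 60 days = Oct 23, 2004; completed Oct 22, 2004, before the deadline.
(5) due by Jul 29, 2004 + 125 days = Dec 1, 2004; Nov 30, 2004 is within that limit.
(6) the permitted window runs from Dec 26, 2004 + 15 = Jan 10, 2005 to Dec 26, 2004 + 30 = Jan 25, 2005; done Jan 15, 2005, which is between those dates.
(7) due by Jan 15, 2005 + 10 days = Jan 25, 2005; Jan 28, 2005 misses that deadline by 3 days.
The procedure was therefore not followed at step 7.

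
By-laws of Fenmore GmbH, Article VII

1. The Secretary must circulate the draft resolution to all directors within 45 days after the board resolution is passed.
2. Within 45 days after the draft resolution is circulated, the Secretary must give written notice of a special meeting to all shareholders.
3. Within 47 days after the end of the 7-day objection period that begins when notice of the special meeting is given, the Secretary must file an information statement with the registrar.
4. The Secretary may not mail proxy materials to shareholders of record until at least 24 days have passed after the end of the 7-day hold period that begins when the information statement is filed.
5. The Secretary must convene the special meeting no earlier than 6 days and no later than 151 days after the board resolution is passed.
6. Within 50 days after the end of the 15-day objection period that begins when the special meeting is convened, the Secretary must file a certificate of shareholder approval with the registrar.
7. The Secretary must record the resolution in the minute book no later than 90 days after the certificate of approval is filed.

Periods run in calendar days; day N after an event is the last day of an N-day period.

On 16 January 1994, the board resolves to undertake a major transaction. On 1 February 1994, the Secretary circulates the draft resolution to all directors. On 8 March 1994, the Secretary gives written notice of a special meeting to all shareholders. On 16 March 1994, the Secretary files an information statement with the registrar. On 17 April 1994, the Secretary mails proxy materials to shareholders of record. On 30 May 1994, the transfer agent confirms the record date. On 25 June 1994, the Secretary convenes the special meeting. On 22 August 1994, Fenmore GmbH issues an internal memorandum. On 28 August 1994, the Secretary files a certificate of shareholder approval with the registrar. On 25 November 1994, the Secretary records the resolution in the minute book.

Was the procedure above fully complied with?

No

Step 1: 45 days after 16 January 1994 (when the board resolution is passed) is 2 March 1994; done 1 February 1994 — timely.
Step 2: 45 days after 1 February 1994 (when the draft resolution is circulated) is 18 March 1994; 8 March 1994 is within that limit.
Step 3: 47 days after 15 March 1994 (end of the 7-day objection period, which began when notice of the special meeting is given on 8 March 1994) is 1 May 1994; 16 March 1994 is within that limit.
Step 4: the earliest permitted date is 24 days after 23 March 1994 (end of the 7-day hold period, which began when the information statement is filed on 16 March 1994), i.e. 16 April 1994; done 17 April 1994, after the minimum wait.
Step 5: the window is 6–151 days after 16 January 1994 (when the board resolution is passed), so 22 January 1994 through 16 June 1994; 25 June 1994 is 9 days past the end of the window.
Later steps need not be reached.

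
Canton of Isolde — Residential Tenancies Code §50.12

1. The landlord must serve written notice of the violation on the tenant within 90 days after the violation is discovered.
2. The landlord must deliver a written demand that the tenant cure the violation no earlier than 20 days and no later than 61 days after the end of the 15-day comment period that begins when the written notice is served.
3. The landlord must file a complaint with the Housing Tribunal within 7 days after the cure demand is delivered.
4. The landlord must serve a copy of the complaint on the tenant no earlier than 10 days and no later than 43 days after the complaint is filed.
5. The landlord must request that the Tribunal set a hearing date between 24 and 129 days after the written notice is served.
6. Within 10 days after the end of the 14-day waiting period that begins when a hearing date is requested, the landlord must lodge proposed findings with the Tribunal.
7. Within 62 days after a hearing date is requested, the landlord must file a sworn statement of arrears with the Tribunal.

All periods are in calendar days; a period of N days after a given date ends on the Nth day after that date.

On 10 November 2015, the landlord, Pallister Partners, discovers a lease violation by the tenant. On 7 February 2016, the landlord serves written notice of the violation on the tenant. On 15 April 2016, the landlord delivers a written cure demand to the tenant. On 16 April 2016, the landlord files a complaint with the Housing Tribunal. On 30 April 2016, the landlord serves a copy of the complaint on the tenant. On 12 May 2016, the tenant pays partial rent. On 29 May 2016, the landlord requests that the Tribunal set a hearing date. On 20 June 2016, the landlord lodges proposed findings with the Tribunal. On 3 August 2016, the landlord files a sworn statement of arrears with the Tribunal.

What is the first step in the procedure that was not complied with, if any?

Step 1: 90 days after 10 November 2015 (when the violation is discovered) is 8 February 2016; 7 February 2016 is within that limit.
Step 2: the window is 20–61 days after 22 February 2016 (end of the 15-day comment period, which began when the written notice is served on 7 February 2016), so 13 March 2016 through 23 April 2016; 15 April 2016 falls inside that range.
Step 3: 7 days after 15 April 2016 (when the cure demand is delivered) is 22 April 2016; 16 April 2016 is within that limit.
Step 4: the window is 10–43 days after 16 April 2016 (when the complaint is filed), so 26 April 2016 through 29 May 2016; done 30 April 2016, which is between those dates.
Step 5: the window is 24–129 days after 7 February 2016 (when the written notice is served), so 2 March 2016 through 15 June 2016; done 29 May 2016, which is between those dates.
Step 6: 10 days after 12 June 2016 (end of the 14-day waiting period, which began when a hearing date is requested on 29 May 2016) is 22 June 2016; done 20 June 2016 — timely.
Step 7: 62 days after 29 May 2016 (when a hearing date is requested) is 30 July 2016; done 3 August 2016 — 4 days late.

Step 7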